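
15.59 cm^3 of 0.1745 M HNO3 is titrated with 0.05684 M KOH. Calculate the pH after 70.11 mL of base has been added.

n(acid) = 0.1745 x 0.01559 = 0.002720 mol; n(KOH) added = 0.05684 x 0.07011 = 0.003985 mol.
Base is in excess by 0.003985 - 0.002720 = 0.001265 mol in a total volume of 0.08570 L.
[OH^-] = 0.001265/0.08570 = 0.01476 M, so pOH = 1.83 and pH = 14.00 - 1.83 = 12.17.

12.17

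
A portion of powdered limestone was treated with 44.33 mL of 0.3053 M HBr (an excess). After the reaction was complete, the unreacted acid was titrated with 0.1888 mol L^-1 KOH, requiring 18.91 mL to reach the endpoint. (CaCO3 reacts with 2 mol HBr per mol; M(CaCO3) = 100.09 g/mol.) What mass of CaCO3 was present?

0.499 g

Total n(HBr) added = 0.3053 x 0.04433 = 0.01353 mol.
n(KOH) used = 0.1888 x 0.01891 = 0.003570 mol, which equals the excess n(HBr).
So n(HBr) consumed by the sample = 0.01353 - 0.003570 = 0.009964 mol.
n(CaCO3) = 0.009964 / 2 = 0.004982 mol.
mass = 0.004982 mol x 100.09 g/mol = 0.499 g.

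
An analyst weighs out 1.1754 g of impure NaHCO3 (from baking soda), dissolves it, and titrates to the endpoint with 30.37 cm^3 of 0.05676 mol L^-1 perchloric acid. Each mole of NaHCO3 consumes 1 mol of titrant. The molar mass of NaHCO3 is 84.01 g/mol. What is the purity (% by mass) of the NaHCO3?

12.3%

n(HClO4) = 0.05676 x 0.03037 = 0.001724 mol.
n(NaHCO3) = 0.001724 / 1 = 0.001724 mol.
mass of NaHCO3 = 0.001724 x 84.01 = 0.1448 g.
% purity = 0.1448 / 1.1754 x 100 = 12.3%.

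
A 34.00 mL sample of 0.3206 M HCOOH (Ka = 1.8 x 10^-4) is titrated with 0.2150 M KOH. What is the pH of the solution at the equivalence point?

8.43

n(HCOOH) = 0.3206 x 0.03400 = 0.01090 mol; V(KOH) at equivalence = 0.01090/0.2150 = 0.05070 L.
At equivalence all the acid is converted to HCOO-; total volume = 0.03400 + 0.05070 = 0.08470 L, so [HCOO-] = 0.01090/0.08470 = 0.1287 M.
Kb = Kw/Ka = 1.0e-14 / 1.8 x 10^-4 = 5.56e-11.
[OH^-] = sqrt(Kb x [HCOO-]) = sqrt(5.56e-11 x 0.1287) = 2.67e-6 M.
pOH = 5.57, so pH = 14.00 - 5.57 = 8.43.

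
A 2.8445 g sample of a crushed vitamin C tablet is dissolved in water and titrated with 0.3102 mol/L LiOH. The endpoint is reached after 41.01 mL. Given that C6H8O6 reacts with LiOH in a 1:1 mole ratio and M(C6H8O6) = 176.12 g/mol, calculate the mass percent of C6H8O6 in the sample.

78.8%

n(LiOH) = 0.3102 x 0.04101 = 0.01272 mol.
n(C6H8O6) = 0.01272 / 1 = 0.01272 mol.
mass of C6H8O6 = 0.01272 x 176.12 = 2.240 g.
% purity = 2.240 / 2.8445 x 100 = 78.8%.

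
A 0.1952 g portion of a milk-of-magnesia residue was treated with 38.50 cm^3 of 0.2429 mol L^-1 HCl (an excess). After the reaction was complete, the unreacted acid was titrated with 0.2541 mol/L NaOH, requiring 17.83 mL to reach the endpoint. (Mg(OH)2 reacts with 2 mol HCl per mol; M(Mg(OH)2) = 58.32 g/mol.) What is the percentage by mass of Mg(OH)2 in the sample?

Total n(HCl) added = 0.2429 x 0.03850 = 0.009352 mol.
n(NaOH) used = 0.2541 x 0.01783 = 0.004531 mol, which equals the excess n(HCl).
So n(HCl) consumed by the sample = 0.009352 - 0.004531 = 0.004821 mol.
n(Mg(OH)2) = 0.004821 / 2 = 0.002411 mol.
mass Mg(OH)2 = 0.002411 x 58.32 = 0.1406 g, so %Mg(OH)2 = 0.1406/0.1952 x 100 = 72.0%.

72.0%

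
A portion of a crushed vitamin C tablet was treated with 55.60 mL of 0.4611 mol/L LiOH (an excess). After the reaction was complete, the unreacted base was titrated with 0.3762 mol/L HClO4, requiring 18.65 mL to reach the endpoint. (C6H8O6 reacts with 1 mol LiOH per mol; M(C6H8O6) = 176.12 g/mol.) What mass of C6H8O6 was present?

3.28 g

Total n(LiOH) added = 0.4611 x 0.05560 = 0.02564 mol.
n(HClO4) used = 0.3762 x 0.01865 = 0.007016 mol, which equals the excess n(LiOH).
So n(LiOH) consumed by the sample = 0.02564 - 0.007016 = 0.01862 mol.
n(C6H8O6) = 0.01862 / 1 = 0.01862 mol.
mass = 0.01862 mol x 176.12 g/mol = 3.28 g.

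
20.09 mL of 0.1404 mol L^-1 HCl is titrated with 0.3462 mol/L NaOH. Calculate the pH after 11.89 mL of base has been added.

n(acid) = 0.1404 x 0.02009 = 0.002821 mol; n(NaOH) added = 0.3462 x 0.01189 = 0.004116 mol.
Base is in excess by 0.004116 - 0.002821 = 0.001296 mol in a total volume of 0.03198 L.
[OH^-] = 0.001296/0.03198 = 0.04052 M, so pOH = 1.39 and pH = 14.00 - 1.39 = 12.61.

12.61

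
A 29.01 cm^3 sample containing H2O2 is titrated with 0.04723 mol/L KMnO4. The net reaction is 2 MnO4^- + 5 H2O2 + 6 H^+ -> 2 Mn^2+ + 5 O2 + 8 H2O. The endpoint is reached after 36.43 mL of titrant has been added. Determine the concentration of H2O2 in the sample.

0.148 M

n(KMnO4) = 0.04723 x 0.03643 = 0.001721 mol.
From the balanced equation, 2 mol KMnO4 reacts with 5 mol H2O2, so n(H2O2) = 0.001721 x 5/2 = 0.004301 mol.
[H2O2] = 0.004301 / 0.02901 L = 0.148 M.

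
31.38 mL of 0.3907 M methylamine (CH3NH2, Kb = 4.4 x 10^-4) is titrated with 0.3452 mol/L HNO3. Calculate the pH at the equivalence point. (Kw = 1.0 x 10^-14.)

n(CH3NH2) = 0.3907 x 0.03138 = 0.01226 mol; V(HNO3) at equivalence = 0.01226/0.3452 = 0.03552 L.
At equivalence the base is fully converted to CH3NH3+; total volume = 0.06690 L, so [CH3NH3+] = 0.01226/0.06690 = 0.1833 M.
Ka(CH3NH3+) = Kw/Kb = 1.0e-14 / 4.4 x 10^-4 = 2.27e-11.
[H^+] = sqrt(Ka x [CH3NH3+]) = sqrt(2.27e-11 x 0.1833) = 2.04e-6 M.
pH = -log(2.04e-6) = 5.69.

5.69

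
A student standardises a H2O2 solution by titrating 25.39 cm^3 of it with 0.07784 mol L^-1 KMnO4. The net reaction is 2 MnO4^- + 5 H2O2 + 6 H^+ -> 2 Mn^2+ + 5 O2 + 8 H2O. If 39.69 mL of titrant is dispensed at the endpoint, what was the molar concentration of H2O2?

0.304 M

n(KMnO4) = 0.07784 x 0.03969 = 0.003089 mol.
From the balanced equation, 2 mol KMnO4 reacts with 5 mol H2O2, so n(H2O2) = 0.003089 x 5/2 = 0.007724 mol.
[H2O2] = 0.007724 / 0.02539 L = 0.304 M.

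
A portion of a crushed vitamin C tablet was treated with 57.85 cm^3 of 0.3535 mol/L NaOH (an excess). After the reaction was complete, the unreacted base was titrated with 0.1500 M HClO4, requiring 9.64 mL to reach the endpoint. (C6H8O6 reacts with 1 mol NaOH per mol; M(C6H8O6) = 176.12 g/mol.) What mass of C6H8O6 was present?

3.35 g

Total n(NaOH) added = 0.3535 x 0.05785 = 0.02045 mol.
n(HClO4) used = 0.1500 x 0.009640 = 0.001446 mol, which equals the excess n(NaOH).
So n(NaOH) consumed by the sample = 0.02045 - 0.001446 = 0.01900 mol.
n(C6H8O6) = 0.01900 / 1 = 0.01900 mol.
mass = 0.01900 mol x 176.12 g/mol = 3.35 g.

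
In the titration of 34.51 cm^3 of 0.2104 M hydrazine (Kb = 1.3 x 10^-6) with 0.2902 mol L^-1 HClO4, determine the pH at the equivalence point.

n(N2H4) = 0.2104 x 0.03451 = 0.007261 mol; V(HClO4) at equivalence = 0.007261/0.2902 = 0.02502 L.
At equivalence the base is fully converted to N2H5+; total volume = 0.05953 L, so [N2H5+] = 0.007261/0.05953 = 0.1220 M.
Ka(N2H5+) = Kw/Kb = 1.0e-14 / 1.3 x 10^-6 = 7.69e-9.
[H^+] = sqrt(Ka x [N2H5+]) = sqrt(7.69e-9 x 0.1220) = 3.06e-5 M.
pH = -log(3.06e-5) = 4.51.

4.51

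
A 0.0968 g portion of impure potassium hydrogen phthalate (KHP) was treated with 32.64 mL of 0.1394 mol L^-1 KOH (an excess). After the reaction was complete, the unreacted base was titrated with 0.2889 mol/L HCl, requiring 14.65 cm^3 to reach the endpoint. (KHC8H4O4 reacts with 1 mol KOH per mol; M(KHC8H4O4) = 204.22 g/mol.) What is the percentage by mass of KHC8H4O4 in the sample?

Total n(KOH) added = 0.1394 x 0.03264 = 0.004550 mol.
n(HCl) used = 0.2889 x 0.01465 = 0.004232 mol, which equals the excess n(KOH).
So n(KOH) consumed by the sample = 0.004550 - 0.004232 = 0.0003176 mol.
n(KHC8H4O4) = 0.0003176 / 1 = 0.0003176 mol.
mass KHC8H4O4 = 0.0003176 x 204.22 = 0.06487 g, so %KHC8H4O4 = 0.06487/0.0968 x 100 = 67.0%.

67.0%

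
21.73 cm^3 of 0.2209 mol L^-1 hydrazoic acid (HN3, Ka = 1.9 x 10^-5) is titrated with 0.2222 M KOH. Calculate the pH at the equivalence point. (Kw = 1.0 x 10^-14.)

8.88

n(HN3) = 0.2209 x 0.02173 = 0.004800 mol; V(KOH) at equivalence = 0.004800/0.2222 = 0.02160 L.
At equivalence all the acid is converted to N3-; total volume = 0.02173 + 0.02160 = 0.04333 L, so [N3-] = 0.004800/0.04333 = 0.1108 M.
Kb = Kw/Ka = 1.0e-14 / 1.9 x 10^-5 = 5.26e-10.
[OH^-] = sqrt(Kb x [N3-]) = sqrt(5.26e-10 x 0.1108) = 7.64e-6 M.
pOH = 5.12, so pH = 14.00 - 5.12 = 8.88.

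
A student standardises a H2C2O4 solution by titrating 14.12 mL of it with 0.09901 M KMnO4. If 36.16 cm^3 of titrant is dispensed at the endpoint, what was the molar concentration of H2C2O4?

n(KMnO4) = 0.09901 x 0.03616 = 0.003580 mol.
From the balanced equation, 2 mol KMnO4 reacts with 5 mol H2C2O4, so n(H2C2O4) = 0.003580 x 5/2 = 0.008951 mol.
[H2C2O4] = 0.008951 / 0.01412 L = 0.634 M.

0.634 M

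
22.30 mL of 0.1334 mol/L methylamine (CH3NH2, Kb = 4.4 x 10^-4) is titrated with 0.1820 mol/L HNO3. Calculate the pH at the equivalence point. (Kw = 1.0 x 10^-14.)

5.88

n(CH3NH2) = 0.1334 x 0.02230 = 0.002975 mol; V(HNO3) at equivalence = 0.002975/0.1820 = 0.01635 L.
At equivalence the base is fully converted to CH3NH3+; total volume = 0.03865 L, so [CH3NH3+] = 0.002975/0.03865 = 0.07698 M.
Ka(CH3NH3+) = Kw/Kb = 1.0e-14 / 4.4 x 10^-4 = 2.27e-11.
[H^+] = sqrt(Ka x [CH3NH3+]) = sqrt(2.27e-11 x 0.07698) = 1.32e-6 M.
pH = -log(1.32e-6) = 5.88.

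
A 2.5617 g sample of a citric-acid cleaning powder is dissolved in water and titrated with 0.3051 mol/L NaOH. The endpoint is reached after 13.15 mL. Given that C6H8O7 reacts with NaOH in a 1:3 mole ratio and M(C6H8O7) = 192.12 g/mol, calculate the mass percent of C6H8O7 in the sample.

n(NaOH) = 0.3051 x 0.01315 = 0.004012 mol.
n(C6H8O7) = 0.004012 / 3 = 0.001337 mol.
mass of C6H8O7 = 0.001337 x 192.12 = 0.2569 g.
% purity = 0.2569 / 2.5617 x 100 = 10.0%.

10.0%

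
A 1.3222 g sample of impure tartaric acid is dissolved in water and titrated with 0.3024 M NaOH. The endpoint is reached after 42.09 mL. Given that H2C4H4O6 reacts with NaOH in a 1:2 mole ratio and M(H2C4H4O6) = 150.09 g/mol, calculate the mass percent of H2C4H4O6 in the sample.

n(NaOH) = 0.3024 x 0.04209 = 0.01273 mol.
n(H2C4H4O6) = 0.01273 / 2 = 0.006364 mol.
mass of H2C4H4O6 = 0.006364 x 150.09 = 0.9552 g.
% purity = 0.9552 / 1.3222 x 100 = 72.2%.

72.2%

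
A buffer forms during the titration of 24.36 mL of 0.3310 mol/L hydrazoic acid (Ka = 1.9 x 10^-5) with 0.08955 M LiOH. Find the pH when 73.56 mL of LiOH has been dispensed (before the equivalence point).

Initial n(HN3) = 0.3310 x 0.02436 = 0.008063 mol.
n(LiOH) added = 0.08955 x 0.07356 = 0.006587 mol, converting that many moles of HN3 to N3-.
Remaining n(HN3) = 0.001476 mol; n(N3-) = 0.006587 mol.
By Henderson-Hasselbalch, pH = pKa + log([A^-]/[HA]) = 4.72 + log(0.006587/0.001476) = 4.72 + (+0.65) = 5.37.

5.37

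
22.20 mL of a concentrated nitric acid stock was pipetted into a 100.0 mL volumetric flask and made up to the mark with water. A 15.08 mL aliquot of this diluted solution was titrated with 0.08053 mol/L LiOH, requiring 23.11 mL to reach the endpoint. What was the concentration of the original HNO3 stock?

0.556 M

n(LiOH) = 0.08053 x 0.02311 = 0.001861 mol.
n(HNO3) in the aliquot = 0.001861 mol.
[diluted HNO3] = 0.001861 / 0.01508 = 0.1234 M.
Dilution factor = 100.0/22.20 = 4.505, so [stock] = 0.1234 x 4.505 = 0.556 M.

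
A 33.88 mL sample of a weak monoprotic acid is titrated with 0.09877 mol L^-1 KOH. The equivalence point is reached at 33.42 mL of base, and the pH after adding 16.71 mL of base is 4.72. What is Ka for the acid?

16.71 mL is half of the equivalence volume, so this is the half-equivalence point where [HA] = [A^-].
At half-equivalence pH = pKa, so pKa = 4.72.
Ka = 10^(-4.72) = 1.9 x 10^-5.

1.9 x 10^-5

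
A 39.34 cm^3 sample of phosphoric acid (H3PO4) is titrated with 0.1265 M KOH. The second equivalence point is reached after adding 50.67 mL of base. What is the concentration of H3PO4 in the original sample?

n(KOH) = 0.1265 x 0.05067 = 0.006410 mol.
At the second equivalence point, 2 mol OH^- react per mol H3PO4, so n(H3PO4) = 0.006410 / 2 = 0.003205 mol.
[H3PO4] = 0.003205 / 0.03934 L = 0.0815 M.

0.0815 M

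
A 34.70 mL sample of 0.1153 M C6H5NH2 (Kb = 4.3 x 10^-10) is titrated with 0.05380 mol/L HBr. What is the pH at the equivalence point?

3.03

n(C6H5NH2) = 0.1153 x 0.03470 = 0.004001 mol; V(HBr) at equivalence = 0.004001/0.05380 = 0.07437 L.
At equivalence the base is fully converted to C6H5NH3+; total volume = 0.1091 L, so [C6H5NH3+] = 0.004001/0.1091 = 0.03668 M.
Ka(C6H5NH3+) = Kw/Kb = 1.0e-14 / 4.3 x 10^-10 = 2.33e-5.
[H^+] = sqrt(Ka x [C6H5NH3+]) = sqrt(2.33e-5 x 0.03668) = 0.000924 M.
pH = -log(0.000924) = 3.03.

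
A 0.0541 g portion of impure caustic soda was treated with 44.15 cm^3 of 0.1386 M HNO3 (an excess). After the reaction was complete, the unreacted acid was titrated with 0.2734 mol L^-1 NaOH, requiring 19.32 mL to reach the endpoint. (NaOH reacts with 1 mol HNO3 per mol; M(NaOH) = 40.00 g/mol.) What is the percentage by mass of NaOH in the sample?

Total n(HNO3) added = 0.1386 x 0.04415 = 0.006119 mol.
n(NaOH) used = 0.2734 x 0.01932 = 0.005282 mol, which equals the excess n(HNO3).
So n(HNO3) consumed by the sample = 0.006119 - 0.005282 = 0.0008371 mol.
n(NaOH) = 0.0008371 / 1 = 0.0008371 mol.
mass NaOH = 0.0008371 x 40.00 = 0.03348 g, so %NaOH = 0.03348/0.0541 x 100 = 61.9%.

61.9%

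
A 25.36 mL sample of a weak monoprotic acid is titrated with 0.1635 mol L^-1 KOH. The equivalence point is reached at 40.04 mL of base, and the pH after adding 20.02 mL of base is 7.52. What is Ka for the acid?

3.0 x 10^-8

20.02 mL is half of the equivalence volume, so this is the half-equivalence point where [HA] = [A^-].
At half-equivalence pH = pKa, so pKa = 7.52.
Ka = 10^(-7.52) = 3.0 x 10^-8.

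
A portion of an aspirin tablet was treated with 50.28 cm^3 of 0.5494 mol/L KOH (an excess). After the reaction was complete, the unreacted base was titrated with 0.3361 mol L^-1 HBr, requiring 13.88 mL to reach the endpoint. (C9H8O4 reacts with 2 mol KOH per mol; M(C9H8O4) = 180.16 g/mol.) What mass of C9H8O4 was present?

2.07 g

Total n(KOH) added = 0.5494 x 0.05028 = 0.02762 mol.
n(HBr) used = 0.3361 x 0.01388 = 0.004665 mol, which equals the excess n(KOH).
So n(KOH) consumed by the sample = 0.02762 - 0.004665 = 0.02296 mol.
n(C9H8O4) = 0.02296 / 2 = 0.01148 mol.
mass = 0.01148 mol x 180.16 g/mol = 2.07 g.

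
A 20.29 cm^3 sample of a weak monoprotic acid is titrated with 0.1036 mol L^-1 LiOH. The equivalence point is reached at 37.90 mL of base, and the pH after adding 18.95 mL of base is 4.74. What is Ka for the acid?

18.95 mL is half of the equivalence volume, so this is the half-equivalence point where [HA] = [A^-].
At half-equivalence pH = pKa, so pKa = 4.74.
Ka = 10^(-4.74) = 1.8 x 10^-5.

1.8 x 10^-5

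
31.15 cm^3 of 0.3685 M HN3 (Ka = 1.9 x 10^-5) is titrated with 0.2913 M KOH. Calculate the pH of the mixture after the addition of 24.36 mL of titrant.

Initial n(HN3) = 0.3685 x 0.03115 = 0.01148 mol.
n(KOH) added = 0.2913 x 0.02436 = 0.007096 mol, converting that many moles of HN3 to N3-.
Remaining n(HN3) = 0.004383 mol; n(N3-) = 0.007096 mol.
By Henderson-Hasselbalch, pH = pKa + log([A^-]/[HA]) = 4.72 + log(0.007096/0.004383) = 4.72 + (+0.21) = 4.93.

4.93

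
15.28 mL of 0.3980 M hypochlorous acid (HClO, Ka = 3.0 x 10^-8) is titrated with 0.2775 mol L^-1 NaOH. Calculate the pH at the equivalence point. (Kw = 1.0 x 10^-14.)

10.37

n(HClO) = 0.3980 x 0.01528 = 0.006081 mol; V(NaOH) at equivalence = 0.006081/0.2775 = 0.02192 L.
At equivalence all the acid is converted to ClO-; total volume = 0.01528 + 0.02192 = 0.03720 L, so [ClO-] = 0.006081/0.03720 = 0.1635 M.
Kb = Kw/Ka = 1.0e-14 / 3.0 x 10^-8 = 3.33e-7.
[OH^-] = sqrt(Kb x [ClO-]) = sqrt(3.33e-7 x 0.1635) = 0.000233 M.
pOH = 3.63, so pH = 14.00 - 3.63 = 10.37.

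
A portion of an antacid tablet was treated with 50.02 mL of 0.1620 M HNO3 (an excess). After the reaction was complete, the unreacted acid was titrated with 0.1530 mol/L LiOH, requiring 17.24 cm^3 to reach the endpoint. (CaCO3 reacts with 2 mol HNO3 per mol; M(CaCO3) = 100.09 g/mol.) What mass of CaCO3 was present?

Total n(HNO3) added = 0.1620 x 0.05002 = 0.008103 mol.
n(LiOH) used = 0.1530 x 0.01724 = 0.002638 mol, which equals the excess n(HNO3).
So n(HNO3) consumed by the sample = 0.008103 - 0.002638 = 0.005466 mol.
n(CaCO3) = 0.005466 / 2 = 0.002733 mol.
mass = 0.002733 mol x 100.09 g/mol = 0.274 g.

0.274 g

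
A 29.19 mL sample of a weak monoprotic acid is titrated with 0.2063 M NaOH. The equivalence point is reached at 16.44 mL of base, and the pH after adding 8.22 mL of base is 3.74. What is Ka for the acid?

1.8 x 10^-4

8.22 mL is half of the equivalence volume, so this is the half-equivalence point where [HA] = [A^-].
At half-equivalence pH = pKa, so pKa = 3.74.
Ka = 10^(-3.74) = 1.8 x 10^-4.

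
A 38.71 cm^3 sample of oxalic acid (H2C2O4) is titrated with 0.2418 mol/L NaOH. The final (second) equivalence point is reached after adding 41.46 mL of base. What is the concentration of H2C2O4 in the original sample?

n(NaOH) = 0.2418 x 0.04146 = 0.01003 mol.
At the final (second) equivalence point, 2 mol OH^- react per mol H2C2O4, so n(H2C2O4) = 0.01003 / 2 = 0.005013 mol.
[H2C2O4] = 0.005013 / 0.03871 L = 0.129 M.

0.129 M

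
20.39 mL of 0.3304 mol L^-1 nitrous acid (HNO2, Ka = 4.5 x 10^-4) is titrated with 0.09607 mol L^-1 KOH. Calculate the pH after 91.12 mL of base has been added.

n(acid) = 0.3304 x 0.02039 = 0.006737 mol; n(KOH) added = 0.09607 x 0.09112 = 0.008754 mol.
Base is in excess by 0.008754 - 0.006737 = 0.002017 mol in a total volume of 0.1115 L.
[OH^-] = 0.002017/0.1115 = 0.01809 M, so pOH = 1.74 and pH = 14.00 - 1.74 = 12.26.

12.26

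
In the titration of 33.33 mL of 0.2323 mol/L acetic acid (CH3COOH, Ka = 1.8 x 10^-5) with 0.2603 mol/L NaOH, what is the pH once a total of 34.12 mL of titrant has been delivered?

n(acid) = 0.2323 x 0.03333 = 0.007743 mol; n(NaOH) added = 0.2603 x 0.03412 = 0.008881 mol.
Base is in excess by 0.008881 - 0.007743 = 0.001139 mol in a total volume of 0.06745 L.
[OH^-] = 0.001139/0.06745 = 0.01688 M, so pOH = 1.77 and pH = 14.00 - 1.77 = 12.23.

12.23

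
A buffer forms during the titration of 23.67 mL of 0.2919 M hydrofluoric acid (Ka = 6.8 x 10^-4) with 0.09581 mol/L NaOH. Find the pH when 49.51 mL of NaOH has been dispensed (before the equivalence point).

Initial n(HF) = 0.2919 x 0.02367 = 0.006909 mol.
n(NaOH) added = 0.09581 x 0.04951 = 0.004744 mol, converting that many moles of HF to F-.
Remaining n(HF) = 0.002166 mol; n(F-) = 0.004744 mol.
By Henderson-Hasselbalch, pH = pKa + log([A^-]/[HA]) = 3.17 + log(0.004744/0.002166) = 3.17 + (+0.34) = 3.51.

3.51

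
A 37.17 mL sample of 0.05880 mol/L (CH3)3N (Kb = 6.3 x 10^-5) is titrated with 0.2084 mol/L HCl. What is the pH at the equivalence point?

n((CH3)3N) = 0.05880 x 0.03717 = 0.002186 mol; V(HCl) at equivalence = 0.002186/0.2084 = 0.01049 L.
At equivalence the base is fully converted to (CH3)3NH+; total volume = 0.04766 L, so [(CH3)3NH+] = 0.002186/0.04766 = 0.04586 M.
Ka((CH3)3NH+) = Kw/Kb = 1.0e-14 / 6.3 x 10^-5 = 1.59e-10.
[H^+] = sqrt(Ka x [(CH3)3NH+]) = sqrt(1.59e-10 x 0.04586) = 2.70e-6 M.
pH = -log(2.70e-6) = 5.57.

5.57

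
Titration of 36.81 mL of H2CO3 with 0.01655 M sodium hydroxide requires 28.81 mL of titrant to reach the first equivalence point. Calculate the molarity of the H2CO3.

0.0130 M

n(NaOH) = 0.01655 x 0.02881 = 0.0004768 mol.
At the first equivalence point, 1 mol OH^- react per mol H2CO3, so n(H2CO3) = 0.0004768 / 1 = 0.0004768 mol.
[H2CO3] = 0.0004768 / 0.03681 L = 0.0130 M.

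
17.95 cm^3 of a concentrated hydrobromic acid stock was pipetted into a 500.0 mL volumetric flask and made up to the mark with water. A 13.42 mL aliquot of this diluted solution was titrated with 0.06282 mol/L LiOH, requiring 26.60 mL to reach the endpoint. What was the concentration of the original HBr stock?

n(LiOH) = 0.06282 x 0.02660 = 0.001671 mol.
n(HBr) in the aliquot = 0.001671 mol.
[diluted HBr] = 0.001671 / 0.01342 = 0.1245 M.
Dilution factor = 500.0/17.95 = 27.86, so [stock] = 0.1245 x 27.86 = 3.47 M.

3.47 M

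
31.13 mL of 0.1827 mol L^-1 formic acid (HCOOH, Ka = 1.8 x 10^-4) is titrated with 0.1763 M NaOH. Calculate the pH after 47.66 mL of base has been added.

12.54

n(acid) = 0.1827 x 0.03113 = 0.005687 mol; n(NaOH) added = 0.1763 x 0.04766 = 0.008402 mol.
Base is in excess by 0.008402 - 0.005687 = 0.002715 mol in a total volume of 0.07879 L.
[OH^-] = 0.002715/0.07879 = 0.03446 M, so pOH = 1.46 and pH = 14.00 - 1.46 = 12.54.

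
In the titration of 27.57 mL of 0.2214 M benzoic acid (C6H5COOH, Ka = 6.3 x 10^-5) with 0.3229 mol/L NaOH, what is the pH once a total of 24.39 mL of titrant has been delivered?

12.53

n(acid) = 0.2214 x 0.02757 = 0.006104 mol; n(NaOH) added = 0.3229 x 0.02439 = 0.007876 mol.
Base is in excess by 0.007876 - 0.006104 = 0.001772 mol in a total volume of 0.05196 L.
[OH^-] = 0.001772/0.05196 = 0.03409 M, so pOH = 1.47 and pH = 14.00 - 1.47 = 12.53.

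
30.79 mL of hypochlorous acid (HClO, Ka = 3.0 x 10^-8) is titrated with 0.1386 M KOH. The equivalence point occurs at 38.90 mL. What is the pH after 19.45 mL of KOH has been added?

7.52

19.45 mL is exactly half the equivalence volume (38.90/2), i.e. the half-equivalence point.
There, n(HA) = n(A^-), so pH = pKa = -log(3.0 x 10^-8) = 7.52.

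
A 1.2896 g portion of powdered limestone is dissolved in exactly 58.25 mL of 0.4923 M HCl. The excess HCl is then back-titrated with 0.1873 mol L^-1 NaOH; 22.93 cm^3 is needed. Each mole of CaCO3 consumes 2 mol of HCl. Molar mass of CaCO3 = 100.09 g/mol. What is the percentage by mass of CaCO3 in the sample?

Total n(HCl) added = 0.4923 x 0.05825 = 0.02868 mol.
n(NaOH) used = 0.1873 x 0.02293 = 0.004295 mol, which equals the excess n(HCl).
So n(HCl) consumed by the sample = 0.02868 - 0.004295 = 0.02438 mol.
n(CaCO3) = 0.02438 / 2 = 0.01219 mol.
mass CaCO3 = 0.01219 x 100.09 = 1.220 g, so %CaCO3 = 1.220/1.2896 x 100 = 94.6%.

94.6%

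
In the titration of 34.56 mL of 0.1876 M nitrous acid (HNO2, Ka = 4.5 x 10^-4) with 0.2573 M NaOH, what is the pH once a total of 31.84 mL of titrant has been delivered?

12.41

n(acid) = 0.1876 x 0.03456 = 0.006483 mol; n(NaOH) added = 0.2573 x 0.03184 = 0.008192 mol.
Base is in excess by 0.008192 - 0.006483 = 0.001709 mol in a total volume of 0.06640 L.
[OH^-] = 0.001709/0.06640 = 0.02574 M, so pOH = 1.59 and pH = 14.00 - 1.59 = 12.41.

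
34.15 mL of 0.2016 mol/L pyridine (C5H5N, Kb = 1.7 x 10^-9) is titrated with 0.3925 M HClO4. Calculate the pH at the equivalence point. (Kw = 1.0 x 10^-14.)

n(C5H5N) = 0.2016 x 0.03415 = 0.006885 mol; V(HClO4) at equivalence = 0.006885/0.3925 = 0.01754 L.
At equivalence the base is fully converted to C5H5NH+; total volume = 0.05169 L, so [C5H5NH+] = 0.006885/0.05169 = 0.1332 M.
Ka(C5H5NH+) = Kw/Kb = 1.0e-14 / 1.7 x 10^-9 = 5.88e-6.
[H^+] = sqrt(Ka x [C5H5NH+]) = sqrt(5.88e-6 x 0.1332) = 0.000885 M.
pH = -log(0.000885) = 3.05.

3.05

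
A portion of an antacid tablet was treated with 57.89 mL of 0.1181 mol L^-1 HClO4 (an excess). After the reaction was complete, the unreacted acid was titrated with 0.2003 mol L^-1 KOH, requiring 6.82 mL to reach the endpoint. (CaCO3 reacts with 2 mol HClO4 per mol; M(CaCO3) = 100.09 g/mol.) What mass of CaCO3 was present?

Total n(HClO4) added = 0.1181 x 0.05789 = 0.006837 mol.
n(KOH) used = 0.2003 x 0.006820 = 0.001366 mol, which equals the excess n(HClO4).
So n(HClO4) consumed by the sample = 0.006837 - 0.001366 = 0.005471 mol.
n(CaCO3) = 0.005471 / 2 = 0.002735 mol.
mass = 0.002735 mol x 100.09 g/mol = 0.274 g.

0.274 g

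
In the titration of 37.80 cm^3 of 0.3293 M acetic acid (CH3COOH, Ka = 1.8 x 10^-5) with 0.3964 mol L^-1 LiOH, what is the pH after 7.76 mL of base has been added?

4.26

Initial n(CH3COOH) = 0.3293 x 0.03780 = 0.01245 mol.
n(LiOH) added = 0.3964 x 0.007760 = 0.003076 mol, converting that many moles of CH3COOH to CH3COO-.
Remaining n(CH3COOH) = 0.009371 mol; n(CH3COO-) = 0.003076 mol.
By Henderson-Hasselbalch, pH = pKa + log([A^-]/[HA]) = 4.74 + log(0.003076/0.009371) = 4.74 + (-0.48) = 4.26.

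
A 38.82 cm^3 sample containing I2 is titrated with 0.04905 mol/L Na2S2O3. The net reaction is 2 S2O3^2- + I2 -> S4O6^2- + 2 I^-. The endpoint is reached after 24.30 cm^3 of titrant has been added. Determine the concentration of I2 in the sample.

n(Na2S2O3) = 0.04905 x 0.02430 = 0.001192 mol.
From the balanced equation, 2 mol Na2S2O3 reacts with 1 mol I2, so n(I2) = 0.001192 x 1/2 = 0.0005960 mol.
[I2] = 0.0005960 / 0.03882 L = 0.0154 M.

0.0154 M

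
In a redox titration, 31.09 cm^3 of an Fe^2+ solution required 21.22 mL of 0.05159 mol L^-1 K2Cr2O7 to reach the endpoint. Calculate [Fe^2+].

0.211 M

n(K2Cr2O7) = 0.05159 x 0.02122 = 0.001095 mol.
From the balanced equation, 1 mol K2Cr2O7 reacts with 6 mol Fe^2+, so n(Fe^2+) = 0.001095 x 6/1 = 0.006568 mol.
[Fe^2+] = 0.006568 / 0.03109 L = 0.211 M.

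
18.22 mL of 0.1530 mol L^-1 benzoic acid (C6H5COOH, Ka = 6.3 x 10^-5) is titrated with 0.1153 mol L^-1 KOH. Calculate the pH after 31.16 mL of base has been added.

n(acid) = 0.1530 x 0.01822 = 0.002788 mol; n(KOH) added = 0.1153 x 0.03116 = 0.003593 mol.
Base is in excess by 0.003593 - 0.002788 = 0.0008051 mol in a total volume of 0.04938 L.
[OH^-] = 0.0008051/0.04938 = 0.01630 M, so pOH = 1.79 and pH = 14.00 - 1.79 = 12.21.

12.21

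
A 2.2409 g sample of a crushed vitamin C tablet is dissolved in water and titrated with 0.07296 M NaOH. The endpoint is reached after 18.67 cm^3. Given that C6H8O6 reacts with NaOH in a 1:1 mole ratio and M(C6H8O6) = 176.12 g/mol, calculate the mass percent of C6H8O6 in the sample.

n(NaOH) = 0.07296 x 0.01867 = 0.001362 mol.
n(C6H8O6) = 0.001362 / 1 = 0.001362 mol.
mass of C6H8O6 = 0.001362 x 176.12 = 0.2399 g.
% purity = 0.2399 / 2.2409 x 100 = 10.7%.

10.7%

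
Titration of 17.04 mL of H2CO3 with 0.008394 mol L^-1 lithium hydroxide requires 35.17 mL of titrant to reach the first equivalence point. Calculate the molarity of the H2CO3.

n(LiOH) = 0.008394 x 0.03517 = 0.0002952 mol.
At the first equivalence point, 1 mol OH^- react per mol H2CO3, so n(H2CO3) = 0.0002952 / 1 = 0.0002952 mol.
[H2CO3] = 0.0002952 / 0.01704 L = 0.0173 M.

0.0173 M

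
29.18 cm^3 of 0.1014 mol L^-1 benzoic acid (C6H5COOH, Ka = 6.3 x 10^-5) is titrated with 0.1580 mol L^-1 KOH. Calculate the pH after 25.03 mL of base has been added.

12.26

n(acid) = 0.1014 x 0.02918 = 0.002959 mol; n(KOH) added = 0.1580 x 0.02503 = 0.003955 mol.
Base is in excess by 0.003955 - 0.002959 = 0.0009959 mol in a total volume of 0.05421 L.
[OH^-] = 0.0009959/0.05421 = 0.01837 M, so pOH = 1.74 and pH = 14.00 - 1.74 = 12.26.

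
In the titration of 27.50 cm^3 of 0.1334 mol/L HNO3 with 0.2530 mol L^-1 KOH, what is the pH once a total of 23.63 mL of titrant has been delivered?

n(acid) = 0.1334 x 0.02750 = 0.003668 mol; n(KOH) added = 0.2530 x 0.02363 = 0.005978 mol.
Base is in excess by 0.005978 - 0.003668 = 0.002310 mol in a total volume of 0.05113 L.
[OH^-] = 0.002310/0.05113 = 0.04518 M, so pOH = 1.35 and pH = 14.00 - 1.35 = 12.65.

12.65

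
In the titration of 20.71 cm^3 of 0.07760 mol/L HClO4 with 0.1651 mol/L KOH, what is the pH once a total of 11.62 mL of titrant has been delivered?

11.98

n(acid) = 0.07760 x 0.02071 = 0.001607 mol; n(KOH) added = 0.1651 x 0.01162 = 0.001918 mol.
Base is in excess by 0.001918 - 0.001607 = 0.0003114 mol in a total volume of 0.03233 L.
[OH^-] = 0.0003114/0.03233 = 0.009631 M, so pOH = 2.02 and pH = 14.00 - 2.02 = 11.98.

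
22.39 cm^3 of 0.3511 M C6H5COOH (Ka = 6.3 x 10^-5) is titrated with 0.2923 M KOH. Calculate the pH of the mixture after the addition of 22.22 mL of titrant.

4.88

Initial n(C6H5COOH) = 0.3511 x 0.02239 = 0.007861 mol.
n(KOH) added = 0.2923 x 0.02222 = 0.006495 mol, converting that many moles of C6H5COOH to C6H5COO-.
Remaining n(C6H5COOH) = 0.001366 mol; n(C6H5COO-) = 0.006495 mol.
By Henderson-Hasselbalch, pH = pKa + log([A^-]/[HA]) = 4.20 + log(0.006495/0.001366) = 4.20 + (+0.68) = 4.88.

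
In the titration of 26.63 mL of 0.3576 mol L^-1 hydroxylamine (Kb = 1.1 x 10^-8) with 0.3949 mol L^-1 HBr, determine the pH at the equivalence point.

3.38

n(NH2OH) = 0.3576 x 0.02663 = 0.009523 mol; V(HBr) at equivalence = 0.009523/0.3949 = 0.02411 L.
At equivalence the base is fully converted to NH3OH+; total volume = 0.05074 L, so [NH3OH+] = 0.009523/0.05074 = 0.1877 M.
Ka(NH3OH+) = Kw/Kb = 1.0e-14 / 1.1 x 10^-8 = 9.09e-7.
[H^+] = sqrt(Ka x [NH3OH+]) = sqrt(9.09e-7 x 0.1877) = 0.000413 M.
pH = -log(0.000413) = 3.38.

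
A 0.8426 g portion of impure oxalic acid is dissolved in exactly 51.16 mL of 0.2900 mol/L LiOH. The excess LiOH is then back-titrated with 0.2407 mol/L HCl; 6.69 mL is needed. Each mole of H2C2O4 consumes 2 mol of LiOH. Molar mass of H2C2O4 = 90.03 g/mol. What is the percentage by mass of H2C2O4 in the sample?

Total n(LiOH) added = 0.2900 x 0.05116 = 0.01484 mol.
n(HCl) used = 0.2407 x 0.006690 = 0.001610 mol, which equals the excess n(LiOH).
So n(LiOH) consumed by the sample = 0.01484 - 0.001610 = 0.01323 mol.
n(H2C2O4) = 0.01323 / 2 = 0.006613 mol.
mass H2C2O4 = 0.006613 x 90.03 = 0.5954 g, so %H2C2O4 = 0.5954/0.8426 x 100 = 70.7%.

70.7%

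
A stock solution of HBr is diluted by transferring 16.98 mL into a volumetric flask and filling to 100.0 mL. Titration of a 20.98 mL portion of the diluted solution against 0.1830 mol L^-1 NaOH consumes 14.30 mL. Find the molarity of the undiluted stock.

0.735 M

n(NaOH) = 0.1830 x 0.01430 = 0.002617 mol.
n(HBr) in the aliquot = 0.002617 mol.
[diluted HBr] = 0.002617 / 0.02098 = 0.1247 M.
Dilution factor = 100.0/16.98 = 5.889, so [stock] = 0.1247 x 5.889 = 0.735 M.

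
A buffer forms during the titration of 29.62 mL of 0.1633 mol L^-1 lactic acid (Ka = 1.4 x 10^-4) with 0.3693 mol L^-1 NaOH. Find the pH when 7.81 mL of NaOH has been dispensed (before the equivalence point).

Initial n(HC3H5O3) = 0.1633 x 0.02962 = 0.004837 mol.
n(NaOH) added = 0.3693 x 0.007810 = 0.002884 mol, converting that many moles of HC3H5O3 to C3H5O3-.
Remaining n(HC3H5O3) = 0.001953 mol; n(C3H5O3-) = 0.002884 mol.
By Henderson-Hasselbalch, pH = pKa + log([A^-]/[HA]) = 3.85 + log(0.002884/0.001953) = 3.85 + (+0.17) = 4.02.

4.02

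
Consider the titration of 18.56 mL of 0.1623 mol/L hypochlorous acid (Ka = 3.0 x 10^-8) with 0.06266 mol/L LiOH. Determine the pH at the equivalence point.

n(HClO) = 0.1623 x 0.01856 = 0.003012 mol; V(LiOH) at equivalence = 0.003012/0.06266 = 0.04807 L.
At equivalence all the acid is converted to ClO-; total volume = 0.01856 + 0.04807 = 0.06663 L, so [ClO-] = 0.003012/0.06663 = 0.04521 M.
Kb = Kw/Ka = 1.0e-14 / 3.0 x 10^-8 = 3.33e-7.
[OH^-] = sqrt(Kb x [ClO-]) = sqrt(3.33e-7 x 0.04521) = 0.000123 M.
pOH = 3.91, so pH = 14.00 - 3.91 = 10.09.

10.09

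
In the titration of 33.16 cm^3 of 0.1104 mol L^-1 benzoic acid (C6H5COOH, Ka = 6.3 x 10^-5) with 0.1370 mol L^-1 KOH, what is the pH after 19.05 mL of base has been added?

Initial n(C6H5COOH) = 0.1104 x 0.03316 = 0.003661 mol.
n(KOH) added = 0.1370 x 0.01905 = 0.002610 mol, converting that many moles of C6H5COOH to C6H5COO-.
Remaining n(C6H5COOH) = 0.001051 mol; n(C6H5COO-) = 0.002610 mol.
By Henderson-Hasselbalch, pH = pKa + log([A^-]/[HA]) = 4.20 + log(0.002610/0.001051) = 4.20 + (+0.40) = 4.60.

4.60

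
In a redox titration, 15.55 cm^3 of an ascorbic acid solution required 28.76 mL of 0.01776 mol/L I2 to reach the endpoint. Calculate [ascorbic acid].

n(I2) = 0.01776 x 0.02876 = 0.0005108 mol.
From the balanced equation, 1 mol I2 reacts with 1 mol ascorbic acid, so n(ascorbic acid) = 0.0005108 x 1/1 = 0.0005108 mol.
[ascorbic acid] = 0.0005108 / 0.01555 L = 0.0328 M.

0.0328 M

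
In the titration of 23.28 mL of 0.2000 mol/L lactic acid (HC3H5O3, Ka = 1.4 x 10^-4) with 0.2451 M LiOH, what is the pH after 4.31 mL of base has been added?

3.32

Initial n(HC3H5O3) = 0.2000 x 0.02328 = 0.004656 mol.
n(LiOH) added = 0.2451 x 0.004310 = 0.001056 mol, converting that many moles of HC3H5O3 to C3H5O3-.
Remaining n(HC3H5O3) = 0.003600 mol; n(C3H5O3-) = 0.001056 mol.
By Henderson-Hasselbalch, pH = pKa + log([A^-]/[HA]) = 3.85 + log(0.001056/0.003600) = 3.85 + (-0.53) = 3.32.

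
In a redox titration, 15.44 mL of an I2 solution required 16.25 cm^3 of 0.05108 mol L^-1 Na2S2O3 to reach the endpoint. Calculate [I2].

n(Na2S2O3) = 0.05108 x 0.01625 = 0.0008300 mol.
From the balanced equation, 2 mol Na2S2O3 reacts with 1 mol I2, so n(I2) = 0.0008300 x 1/2 = 0.0004150 mol.
[I2] = 0.0004150 / 0.01544 L = 0.0269 M.

0.0269 M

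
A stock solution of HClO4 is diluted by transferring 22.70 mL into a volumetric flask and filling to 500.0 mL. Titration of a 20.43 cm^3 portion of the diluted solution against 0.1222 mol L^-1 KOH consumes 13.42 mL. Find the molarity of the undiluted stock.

n(KOH) = 0.1222 x 0.01342 = 0.001640 mol.
n(HClO4) in the aliquot = 0.001640 mol.
[diluted HClO4] = 0.001640 / 0.02043 = 0.08027 M.
Dilution factor = 500.0/22.70 = 22.03, so [stock] = 0.08027 x 22.03 = 1.77 M.

1.77 M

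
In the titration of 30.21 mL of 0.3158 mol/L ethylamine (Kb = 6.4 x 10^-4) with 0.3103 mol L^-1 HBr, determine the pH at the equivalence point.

n(C2H5NH2) = 0.3158 x 0.03021 = 0.009540 mol; V(HBr) at equivalence = 0.009540/0.3103 = 0.03075 L.
At equivalence the base is fully converted to C2H5NH3+; total volume = 0.06096 L, so [C2H5NH3+] = 0.009540/0.06096 = 0.1565 M.
Ka(C2H5NH3+) = Kw/Kb = 1.0e-14 / 6.4 x 10^-4 = 1.56e-11.
[H^+] = sqrt(Ka x [C2H5NH3+]) = sqrt(1.56e-11 x 0.1565) = 1.56e-6 M.
pH = -log(1.56e-6) = 5.81.

5.81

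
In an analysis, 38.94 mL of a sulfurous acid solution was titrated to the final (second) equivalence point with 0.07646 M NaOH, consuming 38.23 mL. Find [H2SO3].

0.0375 M

n(NaOH) = 0.07646 x 0.03823 = 0.002923 mol.
At the final (second) equivalence point, 2 mol OH^- react per mol H2SO3, so n(H2SO3) = 0.002923 / 2 = 0.001462 mol.
[H2SO3] = 0.001462 / 0.03894 L = 0.0375 M.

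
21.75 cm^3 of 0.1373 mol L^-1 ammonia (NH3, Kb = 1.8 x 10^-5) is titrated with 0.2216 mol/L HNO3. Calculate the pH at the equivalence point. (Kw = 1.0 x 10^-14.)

n(NH3) = 0.1373 x 0.02175 = 0.002986 mol; V(HNO3) at equivalence = 0.002986/0.2216 = 0.01348 L.
At equivalence the base is fully converted to NH4+; total volume = 0.03523 L, so [NH4+] = 0.002986/0.03523 = 0.08477 M.
Ka(NH4+) = Kw/Kb = 1.0e-14 / 1.8 x 10^-5 = 5.56e-10.
[H^+] = sqrt(Ka x [NH4+]) = sqrt(5.56e-10 x 0.08477) = 6.86e-6 M.
pH = -log(6.86e-6) = 5.16.

5.16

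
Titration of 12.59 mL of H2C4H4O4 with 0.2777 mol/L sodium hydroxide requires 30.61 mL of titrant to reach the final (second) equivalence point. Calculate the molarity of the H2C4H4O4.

n(NaOH) = 0.2777 x 0.03061 = 0.008500 mol.
At the final (second) equivalence point, 2 mol OH^- react per mol H2C4H4O4, so n(H2C4H4O4) = 0.008500 / 2 = 0.004250 mol.
[H2C4H4O4] = 0.004250 / 0.01259 L = 0.338 M.

0.338 M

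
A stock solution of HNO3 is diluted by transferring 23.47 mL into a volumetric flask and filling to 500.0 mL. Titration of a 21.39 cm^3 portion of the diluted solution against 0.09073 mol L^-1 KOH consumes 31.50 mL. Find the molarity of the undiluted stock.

n(KOH) = 0.09073 x 0.03150 = 0.002858 mol.
n(HNO3) in the aliquot = 0.002858 mol.
[diluted HNO3] = 0.002858 / 0.02139 = 0.1336 M.
Dilution factor = 500.0/23.47 = 21.30, so [stock] = 0.1336 x 21.30 = 2.85 M.

2.85 M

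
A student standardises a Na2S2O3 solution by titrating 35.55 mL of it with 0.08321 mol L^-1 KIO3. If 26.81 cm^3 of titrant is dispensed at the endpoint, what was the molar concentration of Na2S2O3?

0.377 M

n(KIO3) = 0.08321 x 0.02681 = 0.002231 mol.
From the balanced equation, 1 mol KIO3 reacts with 6 mol Na2S2O3, so n(Na2S2O3) = 0.002231 x 6/1 = 0.01339 mol.
[Na2S2O3] = 0.01339 / 0.03555 L = 0.377 M.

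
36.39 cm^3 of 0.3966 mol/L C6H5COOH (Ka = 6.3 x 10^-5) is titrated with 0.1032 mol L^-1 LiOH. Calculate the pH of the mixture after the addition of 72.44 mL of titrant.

4.23

Initial n(C6H5COOH) = 0.3966 x 0.03639 = 0.01443 mol.
n(LiOH) added = 0.1032 x 0.07244 = 0.007476 mol, converting that many moles of C6H5COOH to C6H5COO-.
Remaining n(C6H5COOH) = 0.006956 mol; n(C6H5COO-) = 0.007476 mol.
By Henderson-Hasselbalch, pH = pKa + log([A^-]/[HA]) = 4.20 + log(0.007476/0.006956) = 4.20 + (+0.03) = 4.23.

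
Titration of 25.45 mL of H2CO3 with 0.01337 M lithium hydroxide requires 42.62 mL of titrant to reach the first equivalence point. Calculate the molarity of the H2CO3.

0.0224 M

n(LiOH) = 0.01337 x 0.04262 = 0.0005698 mol.
At the first equivalence point, 1 mol OH^- react per mol H2CO3, so n(H2CO3) = 0.0005698 / 1 = 0.0005698 mol.
[H2CO3] = 0.0005698 / 0.02545 L = 0.0224 M.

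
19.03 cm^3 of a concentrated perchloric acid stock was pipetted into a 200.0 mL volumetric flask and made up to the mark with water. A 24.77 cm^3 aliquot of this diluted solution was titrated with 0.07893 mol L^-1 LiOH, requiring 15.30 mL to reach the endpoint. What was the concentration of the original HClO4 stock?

0.512 M

n(LiOH) = 0.07893 x 0.01530 = 0.001208 mol.
n(HClO4) in the aliquot = 0.001208 mol.
[diluted HClO4] = 0.001208 / 0.02477 = 0.04875 M.
Dilution factor = 200.0/19.03 = 10.51, so [stock] = 0.04875 x 10.51 = 0.512 M.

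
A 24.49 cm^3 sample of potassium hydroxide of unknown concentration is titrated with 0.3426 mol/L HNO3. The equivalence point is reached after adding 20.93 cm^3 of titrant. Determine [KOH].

n(HNO3) delivered = 0.3426 x 0.02093 = 0.007171 mol.
For a 1:1 reaction, n(KOH) = 0.007171 mol.
[KOH] = 0.007171 mol / 0.02449 L = 0.293 M.

0.293 M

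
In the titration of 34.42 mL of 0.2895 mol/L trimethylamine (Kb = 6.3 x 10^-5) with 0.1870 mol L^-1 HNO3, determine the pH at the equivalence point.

n((CH3)3N) = 0.2895 x 0.03442 = 0.009965 mol; V(HNO3) at equivalence = 0.009965/0.1870 = 0.05329 L.
At equivalence the base is fully converted to (CH3)3NH+; total volume = 0.08771 L, so [(CH3)3NH+] = 0.009965/0.08771 = 0.1136 M.
Ka((CH3)3NH+) = Kw/Kb = 1.0e-14 / 6.3 x 10^-5 = 1.59e-10.
[H^+] = sqrt(Ka x [(CH3)3NH+]) = sqrt(1.59e-10 x 0.1136) = 4.25e-6 M.
pH = -log(4.25e-6) = 5.37.

5.37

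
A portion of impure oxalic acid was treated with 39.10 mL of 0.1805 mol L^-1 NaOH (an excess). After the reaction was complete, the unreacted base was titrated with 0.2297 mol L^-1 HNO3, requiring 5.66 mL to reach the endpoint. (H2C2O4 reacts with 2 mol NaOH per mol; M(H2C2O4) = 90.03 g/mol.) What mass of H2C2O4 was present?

Total n(NaOH) added = 0.1805 x 0.03910 = 0.007058 mol.
n(HNO3) used = 0.2297 x 0.005660 = 0.001300 mol, which equals the excess n(NaOH).
So n(NaOH) consumed by the sample = 0.007058 - 0.001300 = 0.005757 mol.
n(H2C2O4) = 0.005757 / 2 = 0.002879 mol.
mass = 0.002879 mol x 90.03 g/mol = 0.259 g.

0.259 g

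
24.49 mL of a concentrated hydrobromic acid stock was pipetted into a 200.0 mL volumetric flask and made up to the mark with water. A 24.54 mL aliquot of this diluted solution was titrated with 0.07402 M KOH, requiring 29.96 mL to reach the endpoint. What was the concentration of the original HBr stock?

0.738 M

n(KOH) = 0.07402 x 0.02996 = 0.002218 mol.
n(HBr) in the aliquot = 0.002218 mol.
[diluted HBr] = 0.002218 / 0.02454 = 0.09037 M.
Dilution factor = 200.0/24.49 = 8.167, so [stock] = 0.09037 x 8.167 = 0.738 M.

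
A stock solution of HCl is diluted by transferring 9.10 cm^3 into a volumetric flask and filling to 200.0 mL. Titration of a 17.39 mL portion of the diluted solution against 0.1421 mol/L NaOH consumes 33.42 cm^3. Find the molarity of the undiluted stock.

n(NaOH) = 0.1421 x 0.03342 = 0.004749 mol.
n(HCl) in the aliquot = 0.004749 mol.
[diluted HCl] = 0.004749 / 0.01739 = 0.2731 M.
Dilution factor = 200.0/9.100 = 21.98, so [stock] = 0.2731 x 21.98 = 6.00 M.

6.00 M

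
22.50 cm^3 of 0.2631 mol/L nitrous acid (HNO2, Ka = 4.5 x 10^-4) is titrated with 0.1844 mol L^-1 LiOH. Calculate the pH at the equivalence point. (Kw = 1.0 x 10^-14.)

8.19

n(HNO2) = 0.2631 x 0.02250 = 0.005920 mol; V(LiOH) at equivalence = 0.005920/0.1844 = 0.03210 L.
At equivalence all the acid is converted to NO2-; total volume = 0.02250 + 0.03210 = 0.05460 L, so [NO2-] = 0.005920/0.05460 = 0.1084 M.
Kb = Kw/Ka = 1.0e-14 / 4.5 x 10^-4 = 2.22e-11.
[OH^-] = sqrt(Kb x [NO2-]) = sqrt(2.22e-11 x 0.1084) = 1.55e-6 M.
pOH = 5.81, so pH = 14.00 - 5.81 = 8.19.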